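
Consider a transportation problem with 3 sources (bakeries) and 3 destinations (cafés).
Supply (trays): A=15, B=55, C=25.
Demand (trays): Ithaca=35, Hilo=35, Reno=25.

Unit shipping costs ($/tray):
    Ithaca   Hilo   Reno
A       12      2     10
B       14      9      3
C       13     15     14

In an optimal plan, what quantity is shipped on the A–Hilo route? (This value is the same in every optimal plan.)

Optimal shipments:
  A->Hilo: 15 trays
  B->Ithaca: 10 trays
  B->Hilo: 20 trays
  B->Reno: 25 trays
  C->Ithaca: 25 trays
Total cost = $750.
So A→Hilo carries 15 trays.

15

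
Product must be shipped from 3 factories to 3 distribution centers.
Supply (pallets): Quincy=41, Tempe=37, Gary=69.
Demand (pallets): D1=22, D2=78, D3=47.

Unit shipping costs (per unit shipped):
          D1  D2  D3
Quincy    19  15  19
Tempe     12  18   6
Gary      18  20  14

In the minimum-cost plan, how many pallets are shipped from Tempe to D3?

37

Solving gives:
  Quincy to D2: 41 × 15 = 615
  Tempe to D3: 37 × 6 = 222
  Gary to D1: 22 × 18 = 396
  Gary to D2: 37 × 20 = 740
  Gary to D3: 10 × 14 = 140
Total cost = 2113.
So Tempe→D3 carries 37 pallets.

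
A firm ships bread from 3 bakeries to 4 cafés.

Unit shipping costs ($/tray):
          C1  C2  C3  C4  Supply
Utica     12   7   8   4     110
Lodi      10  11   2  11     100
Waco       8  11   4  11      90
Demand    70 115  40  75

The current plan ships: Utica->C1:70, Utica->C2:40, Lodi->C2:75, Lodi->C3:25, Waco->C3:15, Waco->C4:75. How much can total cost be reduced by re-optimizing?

815

Current plan cost = 70·12 + 40·7 + 75·11 + 25·2 + 15·4 + 75·11 = $2880.
Optimal plan:
  Utica->C2: 35 × $7 = $245
  Utica->C4: 75 × $4 = $300
  Lodi->C2: 60 × $11 = $660
  Lodi->C3: 40 × $2 = $80
  Waco->C1: 70 × $8 = $560
  Waco->C2: 20 × $11 = $220
Optimal cost = $2065.
Saving = 2880 − 2065 = $815.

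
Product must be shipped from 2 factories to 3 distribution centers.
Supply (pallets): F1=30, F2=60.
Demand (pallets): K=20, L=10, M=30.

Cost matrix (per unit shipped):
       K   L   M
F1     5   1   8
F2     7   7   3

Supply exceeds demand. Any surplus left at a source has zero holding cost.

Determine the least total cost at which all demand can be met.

Optimal allocation:
  F1->K: 20 × 5 = 100
  F1->L: 10 × 1 = 10
  F2->M: 30 × 3 = 90
Total = 100 + 10 + 90 = 200.

200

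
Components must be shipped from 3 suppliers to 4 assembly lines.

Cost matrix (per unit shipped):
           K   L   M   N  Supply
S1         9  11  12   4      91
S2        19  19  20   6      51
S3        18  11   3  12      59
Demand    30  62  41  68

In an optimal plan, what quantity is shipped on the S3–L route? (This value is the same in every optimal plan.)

18

The minimum-cost plan:
  S1 to K: 30 × 9 = 270
  S1 to L: 44 × 11 = 484
  S1 to N: 17 × 4 = 68
  S2 to N: 51 × 6 = 306
  S3 to L: 18 × 11 = 198
  S3 to M: 41 × 3 = 123
Total cost = 1449.
So S3→L carries 18 batches.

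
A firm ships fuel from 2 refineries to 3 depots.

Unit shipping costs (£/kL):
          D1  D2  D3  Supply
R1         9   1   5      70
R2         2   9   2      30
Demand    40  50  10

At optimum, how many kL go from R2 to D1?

Optimal shipments:
  R1->D1: 10 × £9 = £90
  R1->D2: 50 × £1 = £50
  R1->D3: 10 × £5 = £50
  R2->D1: 30 × £2 = £60
Total cost = £250.
So R2→D1 carries 30 kL.

30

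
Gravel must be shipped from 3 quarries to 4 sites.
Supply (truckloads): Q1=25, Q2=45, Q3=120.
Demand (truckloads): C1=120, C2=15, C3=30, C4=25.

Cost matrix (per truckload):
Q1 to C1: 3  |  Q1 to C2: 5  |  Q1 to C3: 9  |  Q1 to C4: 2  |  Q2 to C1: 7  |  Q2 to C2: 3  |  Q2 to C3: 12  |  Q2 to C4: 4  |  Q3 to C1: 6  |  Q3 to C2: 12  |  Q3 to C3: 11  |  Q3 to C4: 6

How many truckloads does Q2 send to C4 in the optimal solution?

Solving gives:
  Q1–C1: 25 truckloads
  Q2–C1: 5 truckloads
  Q2–C2: 15 truckloads
  Q2–C4: 25 truckloads
  Q3–C1: 90 truckloads
  Q3–C3: 30 truckloads
Total cost = 1125.
So Q2→C4 carries 25 truckloads.

25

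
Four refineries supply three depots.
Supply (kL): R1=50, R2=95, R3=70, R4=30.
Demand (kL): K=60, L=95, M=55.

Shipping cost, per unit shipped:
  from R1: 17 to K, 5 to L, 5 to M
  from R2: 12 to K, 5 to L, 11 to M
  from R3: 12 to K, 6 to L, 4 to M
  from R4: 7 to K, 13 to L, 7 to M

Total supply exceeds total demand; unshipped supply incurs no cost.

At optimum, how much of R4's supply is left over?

0

An optimal plan:
  R1–L: 50 × 5 = 250
  R2–K: 15 × 12 = 180
  R2–L: 45 × 5 = 225
  R3–K: 15 × 12 = 180
  R3–M: 55 × 4 = 220
  R4–K: 30 × 7 = 210
Total cost = 1265.
R4 ships 30 of its 30, leaving 0.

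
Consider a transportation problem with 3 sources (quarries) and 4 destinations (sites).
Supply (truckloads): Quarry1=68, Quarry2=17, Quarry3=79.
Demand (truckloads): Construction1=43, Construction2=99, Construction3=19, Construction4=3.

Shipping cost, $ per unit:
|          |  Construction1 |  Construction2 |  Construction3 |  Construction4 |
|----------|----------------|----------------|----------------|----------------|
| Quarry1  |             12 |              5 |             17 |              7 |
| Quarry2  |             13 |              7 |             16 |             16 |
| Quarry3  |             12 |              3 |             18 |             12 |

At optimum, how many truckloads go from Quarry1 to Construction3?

2

Solving gives:
  Quarry1→Construction1: 43 × $12 = $516
  Quarry1→Construction2: 20 × $5 = $100
  Quarry1→Construction3: 2 × $17 = $34
  Quarry1→Construction4: 3 × $7 = $21
  Quarry2→Construction3: 17 × $16 = $272
  Quarry3→Construction2: 79 × $3 = $237
Total cost = $1180.
So Quarry1→Construction3 carries 2 truckloads.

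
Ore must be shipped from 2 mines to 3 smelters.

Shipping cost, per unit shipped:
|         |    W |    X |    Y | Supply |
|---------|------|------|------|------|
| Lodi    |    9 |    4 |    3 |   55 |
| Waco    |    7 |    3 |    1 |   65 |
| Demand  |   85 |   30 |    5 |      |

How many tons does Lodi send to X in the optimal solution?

30

Solving gives:
  Lodi to W: 20 × 9 = 180
  Lodi to X: 30 × 4 = 120
  Lodi to Y: 5 × 3 = 15
  Waco to W: 65 × 7 = 455
Total cost = 770.
So Lodi→X carries 30 tons.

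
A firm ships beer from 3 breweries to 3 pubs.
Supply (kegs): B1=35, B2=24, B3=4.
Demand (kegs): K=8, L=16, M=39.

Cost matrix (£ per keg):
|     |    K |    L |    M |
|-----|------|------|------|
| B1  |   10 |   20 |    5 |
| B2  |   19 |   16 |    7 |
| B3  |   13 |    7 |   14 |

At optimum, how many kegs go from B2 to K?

0

Optimal shipments:
  B1–K: 8 × £10 = £80
  B1–M: 27 × £5 = £135
  B2–L: 12 × £16 = £192
  B2–M: 12 × £7 = £84
  B3–L: 4 × £7 = £28
Total cost = £519.
The route B2→K is not used.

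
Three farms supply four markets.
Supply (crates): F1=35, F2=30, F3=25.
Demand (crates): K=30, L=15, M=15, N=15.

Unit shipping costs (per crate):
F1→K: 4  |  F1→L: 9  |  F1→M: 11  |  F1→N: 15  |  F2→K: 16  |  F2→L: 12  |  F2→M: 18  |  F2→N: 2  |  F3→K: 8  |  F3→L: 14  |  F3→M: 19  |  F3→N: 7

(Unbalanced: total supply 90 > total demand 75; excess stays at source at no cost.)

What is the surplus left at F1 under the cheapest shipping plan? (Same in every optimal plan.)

Minimum-cost shipments:
  F1–K: 20 crates
  F1–M: 15 crates
  F2–L: 15 crates
  F2–N: 15 crates
  F3–K: 10 crates
Total cost = 535.
F1 ships 35 of its 35, leaving 0.

0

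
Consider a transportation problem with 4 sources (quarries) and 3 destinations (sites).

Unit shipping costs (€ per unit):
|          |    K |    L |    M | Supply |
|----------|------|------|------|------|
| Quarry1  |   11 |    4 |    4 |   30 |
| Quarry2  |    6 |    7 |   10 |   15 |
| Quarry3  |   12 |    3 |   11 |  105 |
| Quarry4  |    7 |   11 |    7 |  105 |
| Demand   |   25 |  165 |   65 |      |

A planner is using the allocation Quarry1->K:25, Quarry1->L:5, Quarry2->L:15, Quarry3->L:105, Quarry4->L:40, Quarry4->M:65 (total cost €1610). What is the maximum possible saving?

Current plan cost = 25·11 + 5·4 + 15·7 + 105·3 + 40·11 + 65·7 = €1610.
Optimal plan:
  Quarry1 to L: 30 × €4 = €120
  Quarry2 to L: 15 × €7 = €105
  Quarry3 to L: 105 × €3 = €315
  Quarry4 to K: 25 × €7 = €175
  Quarry4 to L: 15 × €11 = €165
  Quarry4 to M: 65 × €7 = €455
Optimal cost = €1335.
Saving = 1610 − 1335 = €275.

275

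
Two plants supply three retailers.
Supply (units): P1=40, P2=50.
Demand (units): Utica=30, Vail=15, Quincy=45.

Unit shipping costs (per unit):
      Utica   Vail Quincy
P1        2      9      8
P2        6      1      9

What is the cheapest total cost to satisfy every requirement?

An optimal shipping plan:
  P1→Utica: 30 × 2 = 60
  P1→Quincy: 10 × 8 = 80
  P2→Vail: 15 × 1 = 15
  P2→Quincy: 35 × 9 = 315
Total = 60 + 80 + 15 + 315 = 470.
(Supply check: P1 ships 40; P2 ships 50.)

470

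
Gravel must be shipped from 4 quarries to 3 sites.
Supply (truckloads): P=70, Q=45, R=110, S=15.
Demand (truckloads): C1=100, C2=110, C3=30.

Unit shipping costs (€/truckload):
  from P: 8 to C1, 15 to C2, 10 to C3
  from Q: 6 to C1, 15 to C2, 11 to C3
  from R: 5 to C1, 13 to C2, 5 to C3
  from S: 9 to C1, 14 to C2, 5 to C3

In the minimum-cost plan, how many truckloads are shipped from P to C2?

70

The minimum-cost plan:
  P→C2: 70 × €15 = €1050
  Q→C1: 45 × €6 = €270
  R→C1: 55 × €5 = €275
  R→C2: 40 × €13 = €520
  R→C3: 15 × €5 = €75
  S→C3: 15 × €5 = €75
Total cost = €2265.
So P→C2 carries 70 truckloads.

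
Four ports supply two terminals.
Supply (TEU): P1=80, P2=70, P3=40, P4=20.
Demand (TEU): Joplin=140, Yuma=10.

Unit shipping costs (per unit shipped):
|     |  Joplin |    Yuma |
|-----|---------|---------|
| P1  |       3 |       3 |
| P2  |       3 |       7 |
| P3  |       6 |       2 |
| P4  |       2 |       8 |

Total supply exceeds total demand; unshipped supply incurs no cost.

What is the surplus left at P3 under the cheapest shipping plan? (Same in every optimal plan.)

30

An optimal plan:
  P1→Joplin: 50 × 3 = 150
  P2→Joplin: 70 × 3 = 210
  P3→Yuma: 10 × 2 = 20
  P4→Joplin: 20 × 2 = 40
Total cost = 420.
P3 ships 10 of its 40, leaving 30.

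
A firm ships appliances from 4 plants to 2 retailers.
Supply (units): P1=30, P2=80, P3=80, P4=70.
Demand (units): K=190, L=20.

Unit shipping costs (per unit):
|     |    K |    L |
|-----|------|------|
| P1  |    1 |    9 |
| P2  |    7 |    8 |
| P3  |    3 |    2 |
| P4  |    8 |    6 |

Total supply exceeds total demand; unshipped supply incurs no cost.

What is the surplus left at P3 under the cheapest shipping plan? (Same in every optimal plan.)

0

An optimal plan:
  P1 to K: 30 × 1 = 30
  P2 to K: 80 × 7 = 560
  P3 to K: 80 × 3 = 240
  P4 to L: 20 × 6 = 120
Total cost = 950.
P3 ships 80 of its 80, leaving 0.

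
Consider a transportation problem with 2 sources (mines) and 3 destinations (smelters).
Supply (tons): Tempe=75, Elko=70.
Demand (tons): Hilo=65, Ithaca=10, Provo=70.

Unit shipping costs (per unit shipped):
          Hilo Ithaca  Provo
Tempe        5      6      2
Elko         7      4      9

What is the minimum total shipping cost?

625

One minimum-cost allocation:
  Tempe–Hilo: 5 tons
  Tempe–Provo: 70 tons
  Elko–Hilo: 60 tons
  Elko–Ithaca: 10 tons
Total cost = 625.
(Supply check: Tempe ships 75; Elko ships 70.)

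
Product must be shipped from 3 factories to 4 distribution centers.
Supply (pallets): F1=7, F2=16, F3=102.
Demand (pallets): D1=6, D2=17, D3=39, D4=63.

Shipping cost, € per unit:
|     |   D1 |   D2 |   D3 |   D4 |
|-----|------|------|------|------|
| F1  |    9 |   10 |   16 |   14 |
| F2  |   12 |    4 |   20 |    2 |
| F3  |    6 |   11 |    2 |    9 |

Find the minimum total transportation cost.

An optimal shipping plan:
  F1->D2: 7 × €10 = €70
  F2->D2: 10 × €4 = €40
  F2->D4: 6 × €2 = €12
  F3->D1: 6 × €6 = €36
  F3->D3: 39 × €2 = €78
  F3->D4: 57 × €9 = €513
Total = 70 + 40 + 12 + 36 + 78 + 513 = €749.
(Supply check: F1 ships 7; F2 ships 16; F3 ships 102.)

749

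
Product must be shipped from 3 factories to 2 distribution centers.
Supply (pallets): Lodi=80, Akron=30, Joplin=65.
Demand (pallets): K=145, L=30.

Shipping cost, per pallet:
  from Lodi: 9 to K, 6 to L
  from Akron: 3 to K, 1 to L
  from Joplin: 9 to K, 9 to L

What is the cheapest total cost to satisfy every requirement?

1305

A cheapest plan:
  Lodi→K: 50 × 9 = 450
  Lodi→L: 30 × 6 = 180
  Akron→K: 30 × 3 = 90
  Joplin→K: 65 × 9 = 585
Total = 450 + 180 + 90 + 585 = 1305.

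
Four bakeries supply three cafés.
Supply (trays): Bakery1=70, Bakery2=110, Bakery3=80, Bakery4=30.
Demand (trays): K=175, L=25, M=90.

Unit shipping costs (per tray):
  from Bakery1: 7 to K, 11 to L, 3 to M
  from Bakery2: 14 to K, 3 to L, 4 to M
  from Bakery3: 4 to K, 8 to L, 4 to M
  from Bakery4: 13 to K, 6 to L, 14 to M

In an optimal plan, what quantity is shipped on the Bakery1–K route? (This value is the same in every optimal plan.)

Optimal shipments:
  Bakery1–K: 70 trays
  Bakery2–L: 20 trays
  Bakery2–M: 90 trays
  Bakery3–K: 80 trays
  Bakery4–K: 25 trays
  Bakery4–L: 5 trays
Total cost = 1585.
So Bakery1→K carries 70 trays.

70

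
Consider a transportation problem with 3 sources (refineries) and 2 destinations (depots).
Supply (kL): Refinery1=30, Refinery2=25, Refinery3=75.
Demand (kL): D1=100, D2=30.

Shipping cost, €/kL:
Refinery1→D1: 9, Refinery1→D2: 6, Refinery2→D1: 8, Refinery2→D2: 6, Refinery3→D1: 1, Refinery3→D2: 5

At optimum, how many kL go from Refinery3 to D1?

75

Optimal shipments:
  Refinery1–D2: 30 × €6 = €180
  Refinery2–D1: 25 × €8 = €200
  Refinery3–D1: 75 × €1 = €75
Total cost = €455.
So Refinery3→D1 carries 75 kL.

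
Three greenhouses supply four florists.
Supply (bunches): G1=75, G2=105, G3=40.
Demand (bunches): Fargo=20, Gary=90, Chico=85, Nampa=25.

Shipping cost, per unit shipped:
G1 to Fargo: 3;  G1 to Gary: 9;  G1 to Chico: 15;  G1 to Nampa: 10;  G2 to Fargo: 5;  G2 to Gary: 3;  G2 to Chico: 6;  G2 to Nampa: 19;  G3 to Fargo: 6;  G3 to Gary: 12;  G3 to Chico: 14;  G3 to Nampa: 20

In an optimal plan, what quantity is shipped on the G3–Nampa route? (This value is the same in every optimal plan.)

The minimum-cost plan:
  G1 to Fargo: 20 × 3 = 60
  G1 to Gary: 30 × 9 = 270
  G1 to Nampa: 25 × 10 = 250
  G2 to Gary: 60 × 3 = 180
  G2 to Chico: 45 × 6 = 270
  G3 to Chico: 40 × 14 = 560
Total cost = 1590.
The route G3→Nampa is not used.

0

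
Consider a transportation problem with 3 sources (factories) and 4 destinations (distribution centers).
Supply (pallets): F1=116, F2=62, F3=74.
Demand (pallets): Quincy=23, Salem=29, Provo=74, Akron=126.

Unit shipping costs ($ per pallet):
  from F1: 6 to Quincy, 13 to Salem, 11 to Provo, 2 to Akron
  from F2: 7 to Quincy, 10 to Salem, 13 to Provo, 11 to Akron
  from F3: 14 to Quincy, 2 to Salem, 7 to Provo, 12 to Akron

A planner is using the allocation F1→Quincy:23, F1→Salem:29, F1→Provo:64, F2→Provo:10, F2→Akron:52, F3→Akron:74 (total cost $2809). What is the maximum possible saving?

Current plan cost = 23·6 + 29·13 + 64·11 + 10·13 + 52·11 + 74·12 = $2809.
Optimal plan:
  F1->Akron: 116 × $2 = $232
  F2->Quincy: 23 × $7 = $161
  F2->Provo: 29 × $13 = $377
  F2->Akron: 10 × $11 = $110
  F3->Salem: 29 × $2 = $58
  F3->Provo: 45 × $7 = $315
Optimal cost = $1253.
Saving = 2809 − 1253 = $1556.

1556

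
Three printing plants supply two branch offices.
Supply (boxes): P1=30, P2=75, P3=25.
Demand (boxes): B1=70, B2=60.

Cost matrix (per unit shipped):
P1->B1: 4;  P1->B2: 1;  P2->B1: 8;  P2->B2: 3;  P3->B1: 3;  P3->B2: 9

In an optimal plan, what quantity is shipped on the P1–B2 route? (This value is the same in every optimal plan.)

The minimum-cost plan:
  P1 to B1: 30 boxes
  P2 to B1: 15 boxes
  P2 to B2: 60 boxes
  P3 to B1: 25 boxes
Total cost = 495.
The route P1→B2 is not used.

0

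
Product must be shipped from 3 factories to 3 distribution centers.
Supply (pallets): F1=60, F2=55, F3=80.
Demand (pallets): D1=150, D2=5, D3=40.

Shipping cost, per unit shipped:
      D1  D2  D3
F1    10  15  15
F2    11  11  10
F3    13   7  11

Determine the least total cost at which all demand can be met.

2135

One minimum-cost allocation:
  F1 to D1: 60 × 10 = 600
  F2 to D1: 55 × 11 = 605
  F3 to D1: 35 × 13 = 455
  F3 to D2: 5 × 7 = 35
  F3 to D3: 40 × 11 = 440
Total = 600 + 605 + 455 + 35 + 440 = 2135.
(Supply check: F1 ships 60; F2 ships 55; F3 ships 80.)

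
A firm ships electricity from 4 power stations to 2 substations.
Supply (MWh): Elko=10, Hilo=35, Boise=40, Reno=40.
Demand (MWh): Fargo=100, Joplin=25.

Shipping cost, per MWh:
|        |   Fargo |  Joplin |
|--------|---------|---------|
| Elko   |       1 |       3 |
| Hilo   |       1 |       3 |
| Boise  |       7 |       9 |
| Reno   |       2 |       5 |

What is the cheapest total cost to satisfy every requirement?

455

Optimal allocation:
  Elko→Fargo: 10 × 1 = 10
  Hilo→Fargo: 10 × 1 = 10
  Hilo→Joplin: 25 × 3 = 75
  Boise→Fargo: 40 × 7 = 280
  Reno→Fargo: 40 × 2 = 80
Total = 10 + 10 + 75 + 280 + 80 = 455.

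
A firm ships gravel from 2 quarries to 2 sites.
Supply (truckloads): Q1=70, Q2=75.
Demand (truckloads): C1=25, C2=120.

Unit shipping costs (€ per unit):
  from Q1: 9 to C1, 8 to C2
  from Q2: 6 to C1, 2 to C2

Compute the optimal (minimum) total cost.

735

One minimum-cost allocation:
  Q1→C1: 25 × €9 = €225
  Q1→C2: 45 × €8 = €360
  Q2→C2: 75 × €2 = €150
Total = 225 + 360 + 150 = €735.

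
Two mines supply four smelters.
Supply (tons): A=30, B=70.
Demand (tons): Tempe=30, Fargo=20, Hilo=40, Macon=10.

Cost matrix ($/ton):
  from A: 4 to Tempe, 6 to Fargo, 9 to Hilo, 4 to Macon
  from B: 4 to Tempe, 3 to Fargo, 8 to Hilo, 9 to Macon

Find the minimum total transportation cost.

540

One minimum-cost allocation:
  A–Tempe: 20 × $4 = $80
  A–Macon: 10 × $4 = $40
  B–Tempe: 10 × $4 = $40
  B–Fargo: 20 × $3 = $60
  B–Hilo: 40 × $8 = $320
Total = 80 + 40 + 40 + 60 + 320 = $540.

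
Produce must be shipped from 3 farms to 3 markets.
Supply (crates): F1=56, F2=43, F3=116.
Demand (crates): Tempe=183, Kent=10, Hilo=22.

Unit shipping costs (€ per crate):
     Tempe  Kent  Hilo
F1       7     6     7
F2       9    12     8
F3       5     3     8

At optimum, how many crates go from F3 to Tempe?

Solving gives:
  F1→Tempe: 56 × €7 = €392
  F2→Tempe: 21 × €9 = €189
  F2→Hilo: 22 × €8 = €176
  F3→Tempe: 106 × €5 = €530
  F3→Kent: 10 × €3 = €30
Total cost = €1317.
So F3→Tempe carries 106 crates.

106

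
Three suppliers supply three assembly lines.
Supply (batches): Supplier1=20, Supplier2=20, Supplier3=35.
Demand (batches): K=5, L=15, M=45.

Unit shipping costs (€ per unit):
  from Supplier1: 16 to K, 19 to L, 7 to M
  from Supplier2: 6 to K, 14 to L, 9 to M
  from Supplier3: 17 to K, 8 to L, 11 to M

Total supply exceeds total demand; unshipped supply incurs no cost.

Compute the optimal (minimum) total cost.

535

Optimal allocation:
  Supplier1->M: 20 × €7 = €140
  Supplier2->K: 5 × €6 = €30
  Supplier2->M: 15 × €9 = €135
  Supplier3->L: 15 × €8 = €120
  Supplier3->M: 10 × €11 = €110
Total = 140 + 30 + 135 + 120 + 110 = €535.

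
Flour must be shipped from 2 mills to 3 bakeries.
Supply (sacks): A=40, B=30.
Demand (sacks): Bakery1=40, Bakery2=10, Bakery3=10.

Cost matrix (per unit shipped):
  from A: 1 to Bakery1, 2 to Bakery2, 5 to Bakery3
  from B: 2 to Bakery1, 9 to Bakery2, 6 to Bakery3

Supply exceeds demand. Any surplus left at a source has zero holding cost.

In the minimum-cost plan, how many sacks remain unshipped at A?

0

Minimum-cost shipments:
  A to Bakery1: 20 × 1 = 20
  A to Bakery2: 10 × 2 = 20
  A to Bakery3: 10 × 5 = 50
  B to Bakery1: 20 × 2 = 40
Total cost = 130.
A ships 40 of its 40, leaving 0.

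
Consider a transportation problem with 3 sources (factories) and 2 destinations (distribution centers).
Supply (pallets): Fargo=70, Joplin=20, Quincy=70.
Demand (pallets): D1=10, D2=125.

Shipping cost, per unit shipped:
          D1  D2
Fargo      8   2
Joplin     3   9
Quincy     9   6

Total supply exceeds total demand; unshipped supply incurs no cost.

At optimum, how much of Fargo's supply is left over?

An optimal plan:
  Fargo–D2: 70 × 2 = 140
  Joplin–D1: 10 × 3 = 30
  Quincy–D2: 55 × 6 = 330
Total cost = 500.
Fargo ships 70 of its 70, leaving 0.

0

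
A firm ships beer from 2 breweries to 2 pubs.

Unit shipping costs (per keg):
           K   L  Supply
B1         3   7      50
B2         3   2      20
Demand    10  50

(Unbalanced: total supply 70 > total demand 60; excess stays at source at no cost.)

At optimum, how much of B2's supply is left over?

0

Minimum-cost shipments:
  B1 to K: 10 × 3 = 30
  B1 to L: 30 × 7 = 210
  B2 to L: 20 × 2 = 40
Total cost = 280.
B2 ships 20 of its 20, leaving 0.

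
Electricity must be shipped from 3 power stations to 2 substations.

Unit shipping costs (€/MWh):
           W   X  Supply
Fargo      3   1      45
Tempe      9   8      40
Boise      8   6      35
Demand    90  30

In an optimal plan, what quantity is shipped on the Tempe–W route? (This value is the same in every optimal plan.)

The minimum-cost plan:
  Fargo–W: 15 × €3 = €45
  Fargo–X: 30 × €1 = €30
  Tempe–W: 40 × €9 = €360
  Boise–W: 35 × €8 = €280
Total cost = €715.
So Tempe→W carries 40 MWh.

40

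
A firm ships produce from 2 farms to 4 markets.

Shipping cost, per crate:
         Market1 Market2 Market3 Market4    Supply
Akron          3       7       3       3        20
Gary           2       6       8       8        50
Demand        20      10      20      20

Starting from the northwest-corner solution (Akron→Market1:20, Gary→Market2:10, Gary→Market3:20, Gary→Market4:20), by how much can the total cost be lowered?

120

Current plan cost = 20·3 + 10·6 + 20·8 + 20·8 = 440.
Optimal plan:
  Akron to Market3: 20 × 3 = 60
  Gary to Market1: 20 × 2 = 40
  Gary to Market2: 10 × 6 = 60
  Gary to Market4: 20 × 8 = 160
Optimal cost = 320.
Saving = 440 − 320 = 120.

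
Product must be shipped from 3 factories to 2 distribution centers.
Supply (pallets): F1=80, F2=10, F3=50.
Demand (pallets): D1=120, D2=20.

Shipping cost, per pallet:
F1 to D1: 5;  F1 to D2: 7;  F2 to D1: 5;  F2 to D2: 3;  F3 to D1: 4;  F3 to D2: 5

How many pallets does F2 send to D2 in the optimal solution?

Optimal shipments:
  F1->D1: 80 × 5 = 400
  F2->D2: 10 × 3 = 30
  F3->D1: 40 × 4 = 160
  F3->D2: 10 × 5 = 50
Total cost = 640.
So F2→D2 carries 10 pallets.

10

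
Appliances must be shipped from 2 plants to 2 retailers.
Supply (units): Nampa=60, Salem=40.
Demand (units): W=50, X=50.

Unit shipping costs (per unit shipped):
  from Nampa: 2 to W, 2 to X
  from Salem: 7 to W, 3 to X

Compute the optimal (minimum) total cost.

240

Optimal allocation:
  Nampa->W: 50 × 2 = 100
  Nampa->X: 10 × 2 = 20
  Salem->X: 40 × 3 = 120
Total = 100 + 20 + 120 = 240.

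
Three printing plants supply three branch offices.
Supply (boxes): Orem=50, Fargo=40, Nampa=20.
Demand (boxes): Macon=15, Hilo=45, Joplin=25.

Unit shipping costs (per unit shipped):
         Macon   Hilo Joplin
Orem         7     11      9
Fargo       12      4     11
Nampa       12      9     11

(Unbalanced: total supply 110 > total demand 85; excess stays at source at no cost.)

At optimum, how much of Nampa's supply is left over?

15

Minimum-cost shipments:
  Orem–Macon: 15 × 7 = 105
  Orem–Joplin: 25 × 9 = 225
  Fargo–Hilo: 40 × 4 = 160
  Nampa–Hilo: 5 × 9 = 45
Total cost = 535.
Nampa ships 5 of its 20, leaving 15.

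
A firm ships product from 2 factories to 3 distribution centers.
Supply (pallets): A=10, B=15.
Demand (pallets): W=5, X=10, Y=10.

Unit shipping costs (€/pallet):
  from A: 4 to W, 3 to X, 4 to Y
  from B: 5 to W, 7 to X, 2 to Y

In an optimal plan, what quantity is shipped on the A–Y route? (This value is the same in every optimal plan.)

0

Optimal shipments:
  A→X: 10 × €3 = €30
  B→W: 5 × €5 = €25
  B→Y: 10 × €2 = €20
Total cost = €75.
The route A→Y is not used.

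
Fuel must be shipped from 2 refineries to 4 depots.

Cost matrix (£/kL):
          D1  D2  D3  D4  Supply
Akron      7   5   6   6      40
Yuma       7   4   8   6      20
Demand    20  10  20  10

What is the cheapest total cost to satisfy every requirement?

Optimal allocation:
  Akron to D1: 20 × £7 = £140
  Akron to D3: 20 × £6 = £120
  Yuma to D2: 10 × £4 = £40
  Yuma to D4: 10 × £6 = £60
Total = 140 + 120 + 40 + 60 = £360.

360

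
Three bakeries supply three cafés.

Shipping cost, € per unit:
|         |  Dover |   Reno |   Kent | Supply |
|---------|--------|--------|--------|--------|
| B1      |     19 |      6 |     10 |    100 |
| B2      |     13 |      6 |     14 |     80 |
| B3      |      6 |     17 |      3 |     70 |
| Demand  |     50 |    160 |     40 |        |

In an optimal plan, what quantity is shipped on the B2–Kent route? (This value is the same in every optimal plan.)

0

Solving gives:
  B1 to Reno: 100 × €6 = €600
  B2 to Dover: 20 × €13 = €260
  B2 to Reno: 60 × €6 = €360
  B3 to Dover: 30 × €6 = €180
  B3 to Kent: 40 × €3 = €120
Total cost = €1520.
The route B2→Kent is not used.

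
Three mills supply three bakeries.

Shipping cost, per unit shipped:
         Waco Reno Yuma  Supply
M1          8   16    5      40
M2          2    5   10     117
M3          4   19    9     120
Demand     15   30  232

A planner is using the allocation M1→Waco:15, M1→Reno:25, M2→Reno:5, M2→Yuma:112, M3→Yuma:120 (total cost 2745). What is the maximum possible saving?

565

Current plan cost = 15·8 + 25·16 + 5·5 + 112·10 + 120·9 = 2745.
Optimal plan:
  M1–Yuma: 40 × 5 = 200
  M2–Waco: 15 × 2 = 30
  M2–Reno: 30 × 5 = 150
  M2–Yuma: 72 × 10 = 720
  M3–Yuma: 120 × 9 = 1080
Optimal cost = 2180.
Saving = 2745 − 2180 = 565.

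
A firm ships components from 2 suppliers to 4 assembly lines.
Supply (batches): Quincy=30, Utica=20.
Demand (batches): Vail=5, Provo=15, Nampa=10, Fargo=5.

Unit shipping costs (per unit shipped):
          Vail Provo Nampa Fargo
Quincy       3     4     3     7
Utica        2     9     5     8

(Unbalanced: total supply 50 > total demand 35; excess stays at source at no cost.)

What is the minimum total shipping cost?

135

Optimal allocation:
  Quincy→Provo: 15 batches
  Quincy→Nampa: 10 batches
  Quincy→Fargo: 5 batches
  Utica→Vail: 5 batches
Total cost = 135.
(Supply check: Quincy ships 30; Utica ships 5.)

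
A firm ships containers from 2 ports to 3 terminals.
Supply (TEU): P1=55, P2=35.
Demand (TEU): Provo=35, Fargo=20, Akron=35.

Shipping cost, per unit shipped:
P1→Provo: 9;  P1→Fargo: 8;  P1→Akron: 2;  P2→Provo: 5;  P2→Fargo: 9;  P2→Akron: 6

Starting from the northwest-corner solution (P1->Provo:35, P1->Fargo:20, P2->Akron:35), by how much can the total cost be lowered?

Current plan cost = 35·9 + 20·8 + 35·6 = 685.
Optimal plan:
  P1->Fargo: 20 × 8 = 160
  P1->Akron: 35 × 2 = 70
  P2->Provo: 35 × 5 = 175
Optimal cost = 405.
Saving = 685 − 405 = 280.

280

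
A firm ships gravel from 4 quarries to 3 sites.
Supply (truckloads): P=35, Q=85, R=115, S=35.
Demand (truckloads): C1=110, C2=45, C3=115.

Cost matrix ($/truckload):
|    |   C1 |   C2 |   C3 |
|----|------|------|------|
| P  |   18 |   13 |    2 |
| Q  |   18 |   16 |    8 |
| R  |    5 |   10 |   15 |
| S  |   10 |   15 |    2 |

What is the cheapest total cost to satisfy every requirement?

One minimum-cost allocation:
  P–C3: 35 × $2 = $70
  Q–C2: 40 × $16 = $640
  Q–C3: 45 × $8 = $360
  R–C1: 110 × $5 = $550
  R–C2: 5 × $10 = $50
  S–C3: 35 × $2 = $70
Total = 70 + 640 + 360 + 550 + 50 + 70 = $1740.

1740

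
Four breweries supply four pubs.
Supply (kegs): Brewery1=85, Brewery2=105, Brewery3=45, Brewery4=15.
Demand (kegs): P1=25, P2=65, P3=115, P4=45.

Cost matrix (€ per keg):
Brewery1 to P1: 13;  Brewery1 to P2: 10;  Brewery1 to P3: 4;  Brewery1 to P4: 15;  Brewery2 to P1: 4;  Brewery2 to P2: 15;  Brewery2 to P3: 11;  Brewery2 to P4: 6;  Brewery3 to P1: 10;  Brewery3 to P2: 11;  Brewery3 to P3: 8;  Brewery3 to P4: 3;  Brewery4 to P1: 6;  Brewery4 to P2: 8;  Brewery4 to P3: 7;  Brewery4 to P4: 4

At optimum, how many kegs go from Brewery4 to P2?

Solving gives:
  Brewery1 to P3: 85 × €4 = €340
  Brewery2 to P1: 25 × €4 = €100
  Brewery2 to P2: 5 × €15 = €75
  Brewery2 to P3: 30 × €11 = €330
  Brewery2 to P4: 45 × €6 = €270
  Brewery3 to P2: 45 × €11 = €495
  Brewery4 to P2: 15 × €8 = €120
Total cost = €1730.
So Brewery4→P2 carries 15 kegs.

15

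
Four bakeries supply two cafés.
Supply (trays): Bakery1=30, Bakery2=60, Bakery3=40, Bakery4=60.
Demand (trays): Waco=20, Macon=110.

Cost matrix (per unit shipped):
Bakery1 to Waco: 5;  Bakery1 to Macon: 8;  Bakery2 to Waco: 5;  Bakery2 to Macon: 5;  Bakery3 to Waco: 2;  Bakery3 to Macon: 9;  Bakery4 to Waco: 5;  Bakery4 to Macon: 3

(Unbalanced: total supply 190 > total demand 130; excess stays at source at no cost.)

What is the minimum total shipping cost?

470

One minimum-cost allocation:
  Bakery2–Macon: 50 × 5 = 250
  Bakery3–Waco: 20 × 2 = 40
  Bakery4–Macon: 60 × 3 = 180
Total = 250 + 40 + 180 = 470.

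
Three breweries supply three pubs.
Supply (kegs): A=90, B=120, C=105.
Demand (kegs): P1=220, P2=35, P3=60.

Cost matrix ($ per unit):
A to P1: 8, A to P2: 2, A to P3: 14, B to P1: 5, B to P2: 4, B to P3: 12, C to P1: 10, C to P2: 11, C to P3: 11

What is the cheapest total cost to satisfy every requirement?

Optimal allocation:
  A->P1: 55 × $8 = $440
  A->P2: 35 × $2 = $70
  B->P1: 120 × $5 = $600
  C->P1: 45 × $10 = $450
  C->P3: 60 × $11 = $660
Total = 440 + 70 + 600 + 450 + 660 = $2220.
(Supply check: A ships 90; B ships 120; C ships 105.)

2220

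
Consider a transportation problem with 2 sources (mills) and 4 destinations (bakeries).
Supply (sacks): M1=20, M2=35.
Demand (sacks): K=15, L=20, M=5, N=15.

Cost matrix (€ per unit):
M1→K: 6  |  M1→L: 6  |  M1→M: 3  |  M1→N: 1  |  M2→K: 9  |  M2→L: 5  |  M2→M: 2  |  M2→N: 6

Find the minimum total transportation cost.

A cheapest plan:
  M1->K: 5 × €6 = €30
  M1->N: 15 × €1 = €15
  M2->K: 10 × €9 = €90
  M2->L: 20 × €5 = €100
  M2->M: 5 × €2 = €10
Total = 30 + 15 + 90 + 100 + 10 = €245.

245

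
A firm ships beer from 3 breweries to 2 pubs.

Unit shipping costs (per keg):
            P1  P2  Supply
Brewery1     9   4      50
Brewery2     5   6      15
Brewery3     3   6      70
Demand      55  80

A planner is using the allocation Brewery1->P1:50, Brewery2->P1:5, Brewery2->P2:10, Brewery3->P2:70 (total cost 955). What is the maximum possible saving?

410

Current plan cost = 50·9 + 5·5 + 10·6 + 70·6 = 955.
Optimal plan:
  Brewery1→P2: 50 × 4 = 200
  Brewery2→P2: 15 × 6 = 90
  Brewery3→P1: 55 × 3 = 165
  Brewery3→P2: 15 × 6 = 90
Optimal cost = 545.
Saving = 955 − 545 = 410.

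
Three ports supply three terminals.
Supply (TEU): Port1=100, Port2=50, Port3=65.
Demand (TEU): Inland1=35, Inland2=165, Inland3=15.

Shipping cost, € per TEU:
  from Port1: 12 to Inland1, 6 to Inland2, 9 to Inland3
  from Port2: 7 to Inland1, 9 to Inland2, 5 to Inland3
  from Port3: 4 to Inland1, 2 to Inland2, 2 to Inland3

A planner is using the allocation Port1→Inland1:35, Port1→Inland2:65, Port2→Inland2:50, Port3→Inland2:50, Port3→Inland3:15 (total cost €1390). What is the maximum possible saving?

Current plan cost = 35·12 + 65·6 + 50·9 + 50·2 + 15·2 = €1390.
Optimal plan:
  Port1–Inland2: 100 × €6 = €600
  Port2–Inland1: 35 × €7 = €245
  Port2–Inland3: 15 × €5 = €75
  Port3–Inland2: 65 × €2 = €130
Optimal cost = €1050.
Saving = 1390 − 1050 = €340.

340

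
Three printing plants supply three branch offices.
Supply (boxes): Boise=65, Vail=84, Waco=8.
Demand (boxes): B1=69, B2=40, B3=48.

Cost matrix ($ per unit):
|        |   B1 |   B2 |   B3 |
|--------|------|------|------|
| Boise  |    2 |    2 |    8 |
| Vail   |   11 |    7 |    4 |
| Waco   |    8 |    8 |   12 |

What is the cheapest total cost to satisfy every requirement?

A cheapest plan:
  Boise–B1: 61 × $2 = $122
  Boise–B2: 4 × $2 = $8
  Vail–B2: 36 × $7 = $252
  Vail–B3: 48 × $4 = $192
  Waco–B1: 8 × $8 = $64
Total = 122 + 8 + 252 + 192 + 64 = $638.

638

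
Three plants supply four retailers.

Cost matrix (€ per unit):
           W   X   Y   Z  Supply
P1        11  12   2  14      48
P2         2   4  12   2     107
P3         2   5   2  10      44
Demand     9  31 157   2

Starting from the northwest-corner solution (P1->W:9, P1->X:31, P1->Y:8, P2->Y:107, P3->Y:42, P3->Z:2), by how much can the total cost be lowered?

Current plan cost = 9·11 + 31·12 + 8·2 + 107·12 + 42·2 + 2·10 = €1875.
Optimal plan:
  P1->Y: 48 × €2 = €96
  P2->W: 9 × €2 = €18
  P2->X: 31 × €4 = €124
  P2->Y: 65 × €12 = €780
  P2->Z: 2 × €2 = €4
  P3->Y: 44 × €2 = €88
Optimal cost = €1110.
Saving = 1875 − 1110 = €765.

765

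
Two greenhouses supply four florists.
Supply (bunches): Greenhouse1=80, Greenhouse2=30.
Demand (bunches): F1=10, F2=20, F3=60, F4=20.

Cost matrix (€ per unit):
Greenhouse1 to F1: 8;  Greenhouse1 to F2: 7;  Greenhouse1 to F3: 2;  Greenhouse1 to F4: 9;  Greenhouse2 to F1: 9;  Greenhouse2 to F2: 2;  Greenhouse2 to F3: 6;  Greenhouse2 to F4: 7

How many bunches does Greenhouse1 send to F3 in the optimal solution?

60

The minimum-cost plan:
  Greenhouse1 to F1: 10 × €8 = €80
  Greenhouse1 to F3: 60 × €2 = €120
  Greenhouse1 to F4: 10 × €9 = €90
  Greenhouse2 to F2: 20 × €2 = €40
  Greenhouse2 to F4: 10 × €7 = €70
Total cost = €400.
So Greenhouse1→F3 carries 60 bunches.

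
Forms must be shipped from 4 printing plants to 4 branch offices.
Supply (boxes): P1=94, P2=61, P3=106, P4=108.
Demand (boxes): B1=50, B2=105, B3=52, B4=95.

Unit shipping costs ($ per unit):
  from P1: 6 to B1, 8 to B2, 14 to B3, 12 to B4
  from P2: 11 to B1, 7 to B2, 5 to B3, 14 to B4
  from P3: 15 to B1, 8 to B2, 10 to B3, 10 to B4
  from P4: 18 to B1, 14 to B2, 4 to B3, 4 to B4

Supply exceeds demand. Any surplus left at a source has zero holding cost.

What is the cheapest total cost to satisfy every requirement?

1745

Optimal allocation:
  P1 to B1: 50 × $6 = $300
  P1 to B2: 44 × $8 = $352
  P2 to B2: 22 × $7 = $154
  P2 to B3: 39 × $5 = $195
  P3 to B2: 39 × $8 = $312
  P4 to B3: 13 × $4 = $52
  P4 to B4: 95 × $4 = $380
Total = 300 + 352 + 154 + 195 + 312 + 52 + 380 = $1745.
(Supply check: P1 ships 94; P2 ships 61; P3 ships 39; P4 ships 108.)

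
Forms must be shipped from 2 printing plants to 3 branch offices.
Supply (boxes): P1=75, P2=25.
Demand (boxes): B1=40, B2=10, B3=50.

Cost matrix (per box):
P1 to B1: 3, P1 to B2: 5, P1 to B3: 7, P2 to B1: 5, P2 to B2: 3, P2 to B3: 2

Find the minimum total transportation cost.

A cheapest plan:
  P1→B1: 40 boxes
  P1→B2: 10 boxes
  P1→B3: 25 boxes
  P2→B3: 25 boxes
Total cost = 395.
(Supply check: P1 ships 75; P2 ships 25.)

395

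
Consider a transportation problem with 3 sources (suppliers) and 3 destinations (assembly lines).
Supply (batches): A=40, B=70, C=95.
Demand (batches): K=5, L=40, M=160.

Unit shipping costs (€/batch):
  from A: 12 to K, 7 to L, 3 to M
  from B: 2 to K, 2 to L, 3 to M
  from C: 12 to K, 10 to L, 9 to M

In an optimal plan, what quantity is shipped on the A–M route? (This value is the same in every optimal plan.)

40

The minimum-cost plan:
  A→M: 40 × €3 = €120
  B→K: 5 × €2 = €10
  B→L: 40 × €2 = €80
  B→M: 25 × €3 = €75
  C→M: 95 × €9 = €855
Total cost = €1140.
So A→M carries 40 batches.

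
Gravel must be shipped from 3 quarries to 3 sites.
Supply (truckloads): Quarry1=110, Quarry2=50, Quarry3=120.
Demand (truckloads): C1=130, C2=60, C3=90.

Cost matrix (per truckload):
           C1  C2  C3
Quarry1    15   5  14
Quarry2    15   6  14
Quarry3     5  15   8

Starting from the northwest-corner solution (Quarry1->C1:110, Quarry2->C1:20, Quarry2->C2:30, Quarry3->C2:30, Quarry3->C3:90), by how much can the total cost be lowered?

990

Current plan cost = 110·15 + 20·15 + 30·6 + 30·15 + 90·8 = 3300.
Optimal plan:
  Quarry1 to C2: 60 × 5 = 300
  Quarry1 to C3: 50 × 14 = 700
  Quarry2 to C1: 10 × 15 = 150
  Quarry2 to C3: 40 × 14 = 560
  Quarry3 to C1: 120 × 5 = 600
Optimal cost = 2310.
Saving = 3300 − 2310 = 990.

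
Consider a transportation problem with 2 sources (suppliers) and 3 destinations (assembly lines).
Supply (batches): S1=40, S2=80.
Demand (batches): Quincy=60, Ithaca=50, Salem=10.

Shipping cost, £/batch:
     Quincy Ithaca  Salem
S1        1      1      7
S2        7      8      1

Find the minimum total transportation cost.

One minimum-cost allocation:
  S1–Ithaca: 40 batches
  S2–Quincy: 60 batches
  S2–Ithaca: 10 batches
  S2–Salem: 10 batches
Total cost = £550.
(Supply check: S1 ships 40; S2 ships 80.)

550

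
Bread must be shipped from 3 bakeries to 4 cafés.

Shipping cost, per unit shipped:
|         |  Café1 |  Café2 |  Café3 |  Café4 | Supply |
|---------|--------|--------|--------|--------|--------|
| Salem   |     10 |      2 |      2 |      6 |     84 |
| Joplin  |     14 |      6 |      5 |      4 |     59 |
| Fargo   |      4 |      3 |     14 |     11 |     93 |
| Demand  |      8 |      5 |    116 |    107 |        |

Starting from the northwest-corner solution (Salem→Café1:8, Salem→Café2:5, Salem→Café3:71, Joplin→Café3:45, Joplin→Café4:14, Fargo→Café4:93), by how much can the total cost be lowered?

Current plan cost = 8·10 + 5·2 + 71·2 + 45·5 + 14·4 + 93·11 = 1536.
Optimal plan:
  Salem→Café3: 84 × 2 = 168
  Joplin→Café3: 32 × 5 = 160
  Joplin→Café4: 27 × 4 = 108
  Fargo→Café1: 8 × 4 = 32
  Fargo→Café2: 5 × 3 = 15
  Fargo→Café4: 80 × 11 = 880
Optimal cost = 1363.
Saving = 1536 − 1363 = 173.

173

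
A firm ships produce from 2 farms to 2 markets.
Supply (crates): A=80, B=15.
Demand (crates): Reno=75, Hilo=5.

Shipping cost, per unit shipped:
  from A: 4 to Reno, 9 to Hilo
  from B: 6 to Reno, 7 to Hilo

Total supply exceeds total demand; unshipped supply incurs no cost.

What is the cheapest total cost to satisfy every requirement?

335

An optimal shipping plan:
  A->Reno: 75 × 4 = 300
  B->Hilo: 5 × 7 = 35
Total = 300 + 35 = 335.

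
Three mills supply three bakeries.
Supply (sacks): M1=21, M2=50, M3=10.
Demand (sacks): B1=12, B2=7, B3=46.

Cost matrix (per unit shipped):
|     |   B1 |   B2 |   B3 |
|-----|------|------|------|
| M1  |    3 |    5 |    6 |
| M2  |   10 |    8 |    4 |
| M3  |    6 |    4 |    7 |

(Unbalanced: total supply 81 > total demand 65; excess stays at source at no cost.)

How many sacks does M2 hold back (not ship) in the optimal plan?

An optimal plan:
  M1 to B1: 12 sacks
  M2 to B3: 46 sacks
  M3 to B2: 7 sacks
Total cost = 248.
M2 ships 46 of its 50, leaving 4.

4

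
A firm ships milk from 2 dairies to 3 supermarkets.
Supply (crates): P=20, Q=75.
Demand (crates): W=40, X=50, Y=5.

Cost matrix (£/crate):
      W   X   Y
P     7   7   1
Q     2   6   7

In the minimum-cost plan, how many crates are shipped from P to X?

15

Optimal shipments:
  P→X: 15 crates
  P→Y: 5 crates
  Q→W: 40 crates
  Q→X: 35 crates
Total cost = £400.
So P→X carries 15 crates.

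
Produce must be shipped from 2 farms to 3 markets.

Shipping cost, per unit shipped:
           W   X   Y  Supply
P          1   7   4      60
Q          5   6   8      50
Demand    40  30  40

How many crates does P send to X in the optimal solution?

0

The minimum-cost plan:
  P to W: 40 × 1 = 40
  P to Y: 20 × 4 = 80
  Q to X: 30 × 6 = 180
  Q to Y: 20 × 8 = 160
Total cost = 460.
The route P→X is not used.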